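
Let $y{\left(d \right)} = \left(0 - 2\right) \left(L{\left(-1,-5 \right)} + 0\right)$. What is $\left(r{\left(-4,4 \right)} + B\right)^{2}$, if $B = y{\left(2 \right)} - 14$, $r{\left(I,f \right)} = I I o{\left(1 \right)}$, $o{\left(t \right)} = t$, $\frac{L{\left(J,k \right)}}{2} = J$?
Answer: $36$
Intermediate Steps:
$L{\left(J,k \right)} = 2 J$
$y{\left(d \right)} = 4$ ($y{\left(d \right)} = \left(0 - 2\right) \left(2 \left(-1\right) + 0\right) = - 2 \left(-2 + 0\right) = \left(-2\right) \left(-2\right) = 4$)
$r{\left(I,f \right)} = I^{2}$ ($r{\left(I,f \right)} = I I 1 = I^{2} \cdot 1 = I^{2}$)
$B = -10$ ($B = 4 - 14 = -10$)
$\left(r{\left(-4,4 \right)} + B\right)^{2} = \left(\left(-4\right)^{2} - 10\right)^{2} = \left(16 - 10\right)^{2} = 6^{2} = 36$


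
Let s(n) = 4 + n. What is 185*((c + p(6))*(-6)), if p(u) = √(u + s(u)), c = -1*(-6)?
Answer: -11100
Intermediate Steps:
c = 6
p(u) = √(4 + 2*u) (p(u) = √(u + (4 + u)) = √(4 + 2*u))
185*((c + p(6))*(-6)) = 185*((6 + √(4 + 2*6))*(-6)) = 185*((6 + √(4 + 12))*(-6)) = 185*((6 + √16)*(-6)) = 185*((6 + 4)*(-6)) = 185*(10*(-6)) = 185*(-60) = -11100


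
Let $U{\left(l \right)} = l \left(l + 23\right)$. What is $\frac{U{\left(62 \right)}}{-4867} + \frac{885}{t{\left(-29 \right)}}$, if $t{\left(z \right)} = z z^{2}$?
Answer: $- \frac{4285075}{3829073} \approx -1.1191$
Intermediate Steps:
$U{\left(l \right)} = l \left(23 + l\right)$
$t{\left(z \right)} = z^{3}$
$\frac{U{\left(62 \right)}}{-4867} + \frac{885}{t{\left(-29 \right)}} = \frac{62 \left(23 + 62\right)}{-4867} + \frac{885}{\left(-29\right)^{3}} = 62 \cdot 85 \left(- \frac{1}{4867}\right) + \frac{885}{-24389} = 5270 \left(- \frac{1}{4867}\right) + 885 \left(- \frac{1}{24389}\right) = - \frac{170}{157} - \frac{885}{24389} = - \frac{4285075}{3829073}$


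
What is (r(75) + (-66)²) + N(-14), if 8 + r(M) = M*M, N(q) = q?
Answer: 9959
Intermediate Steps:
r(M) = -8 + M² (r(M) = -8 + M*M = -8 + M²)
(r(75) + (-66)²) + N(-14) = ((-8 + 75²) + (-66)²) - 14 = ((-8 + 5625) + 4356) - 14 = (5617 + 4356) - 14 = 9973 - 14 = 9959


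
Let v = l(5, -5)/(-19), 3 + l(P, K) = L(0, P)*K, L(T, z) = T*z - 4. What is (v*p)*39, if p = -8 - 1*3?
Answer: 7293/19 ≈ 383.84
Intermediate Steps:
L(T, z) = -4 + T*z
l(P, K) = -3 - 4*K (l(P, K) = -3 + (-4 + 0*P)*K = -3 + (-4 + 0)*K = -3 - 4*K)
v = -17/19 (v = (-3 - 4*(-5))/(-19) = (-3 + 20)*(-1/19) = 17*(-1/19) = -17/19 ≈ -0.89474)
p = -11 (p = -8 - 3 = -11)
(v*p)*39 = -17/19*(-11)*39 = (187/19)*39 = 7293/19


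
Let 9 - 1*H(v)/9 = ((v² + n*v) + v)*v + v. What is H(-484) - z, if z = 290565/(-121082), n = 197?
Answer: 73009949700807/121082 ≈ 6.0298e+8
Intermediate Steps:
H(v) = 81 - 9*v - 9*v*(v² + 198*v) (H(v) = 81 - 9*(((v² + 197*v) + v)*v + v) = 81 - 9*((v² + 198*v)*v + v) = 81 - 9*(v*(v² + 198*v) + v) = 81 - 9*(v + v*(v² + 198*v)) = 81 + (-9*v - 9*v*(v² + 198*v)) = 81 - 9*v - 9*v*(v² + 198*v))
z = -290565/121082 (z = 290565*(-1/121082) = -290565/121082 ≈ -2.3997)
H(-484) - z = (81 - 1782*(-484)² - 9*(-484) - 9*(-484)³) - 1*(-290565/121082) = (81 - 1782*234256 + 4356 - 9*(-113379904)) + 290565/121082 = (81 - 417444192 + 4356 + 1020419136) + 290565/121082 = 602979381 + 290565/121082 = 73009949700807/121082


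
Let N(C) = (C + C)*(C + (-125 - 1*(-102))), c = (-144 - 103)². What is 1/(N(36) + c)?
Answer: 1/61945 ≈ 1.6143e-5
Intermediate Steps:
c = 61009 (c = (-247)² = 61009)
N(C) = 2*C*(-23 + C) (N(C) = (2*C)*(C + (-125 + 102)) = (2*C)*(C - 23) = (2*C)*(-23 + C) = 2*C*(-23 + C))
1/(N(36) + c) = 1/(2*36*(-23 + 36) + 61009) = 1/(2*36*13 + 61009) = 1/(936 + 61009) = 1/61945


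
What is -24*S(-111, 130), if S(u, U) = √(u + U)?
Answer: -24*√19 ≈ -104.61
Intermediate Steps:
S(u, U) = √(U + u)
-24*S(-111, 130) = -24*√(130 - 111) = -24*√19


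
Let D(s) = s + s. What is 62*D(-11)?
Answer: -1364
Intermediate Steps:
D(s) = 2*s
62*D(-11) = 62*(2*(-11)) = 62*(-22) = -1364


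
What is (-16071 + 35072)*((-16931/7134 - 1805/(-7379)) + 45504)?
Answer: 45513090989908165/52641786 ≈ 8.6458e+8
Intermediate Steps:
(-16071 + 35072)*((-16931/7134 - 1805/(-7379)) + 45504) = 19001*((-16931*1/7134 - 1805*(-1/7379)) + 45504) = 19001*((-16931/7134 + 1805/7379) + 45504) = 19001*(-112056979/52641786 + 45504) = 19001*(2395299773165/52641786) = 45513090989908165/52641786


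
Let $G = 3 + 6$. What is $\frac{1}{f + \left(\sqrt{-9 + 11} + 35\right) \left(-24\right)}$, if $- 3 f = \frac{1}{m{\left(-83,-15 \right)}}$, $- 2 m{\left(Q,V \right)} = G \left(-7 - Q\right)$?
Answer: $- \frac{884246814}{741553779169} + \frac{25264224 \sqrt{2}}{741553779169} \approx -0.0011442$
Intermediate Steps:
$G = 9$
$m{\left(Q,V \right)} = \frac{63}{2} + \frac{9 Q}{2}$ ($m{\left(Q,V \right)} = - \frac{9 \left(-7 - Q\right)}{2} = - \frac{-63 - 9 Q}{2} = \frac{63}{2} + \frac{9 Q}{2}$)
$f = \frac{1}{1026}$ ($f = - \frac{1}{3 \left(\frac{63}{2} + \frac{9}{2} \left(-83\right)\right)} = - \frac{1}{3 \left(\frac{63}{2} - \frac{747}{2}\right)} = - \frac{1}{3 \left(-342\right)} = \left(- \frac{1}{3}\right) \left(- \frac{1}{342}\right) = \frac{1}{1026} \approx 0.00097466$)
$\frac{1}{f + \left(\sqrt{-9 + 11} + 35\right) \left(-24\right)} = \frac{1}{\frac{1}{1026} + \left(\sqrt{-9 + 11} + 35\right) \left(-24\right)} = \frac{1}{\frac{1}{1026} + \left(\sqrt{2} + 35\right) \left(-24\right)} = \frac{1}{\frac{1}{1026} + \left(35 + \sqrt{2}\right) \left(-24\right)} = \frac{1}{\frac{1}{1026} - \left(840 + 24 \sqrt{2}\right)} = \frac{1}{- \frac{861839}{1026} - 24 \sqrt{2}}$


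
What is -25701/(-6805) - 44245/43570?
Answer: 163741069/59298770 ≈ 2.7613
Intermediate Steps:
-25701/(-6805) - 44245/43570 = -25701*(-1/6805) - 44245*1/43570 = 25701/6805 - 8849/8714 = 163741069/59298770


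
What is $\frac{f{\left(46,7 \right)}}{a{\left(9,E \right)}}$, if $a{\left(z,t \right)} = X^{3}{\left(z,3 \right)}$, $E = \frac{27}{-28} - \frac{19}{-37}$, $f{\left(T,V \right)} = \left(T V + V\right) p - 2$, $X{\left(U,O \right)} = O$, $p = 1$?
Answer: $\frac{109}{9} \approx 12.111$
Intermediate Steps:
$f{\left(T,V \right)} = -2 + V + T V$ ($f{\left(T,V \right)} = \left(T V + V\right) 1 - 2 = \left(V + T V\right) 1 - 2 = \left(V + T V\right) - 2 = -2 + V + T V$)
$E = - \frac{467}{1036}$ ($E = 27 \left(- \frac{1}{28}\right) - - \frac{19}{37} = - \frac{27}{28} + \frac{19}{37} = - \frac{467}{1036} \approx -0.45077$)
$a{\left(z,t \right)} = 27$ ($a{\left(z,t \right)} = 3^{3} = 27$)
$\frac{f{\left(46,7 \right)}}{a{\left(9,E \right)}} = \frac{-2 + 7 + 46 \cdot 7}{27} = \left(-2 + 7 + 322\right) \frac{1}{27} = 327 \cdot \frac{1}{27} = \frac{109}{9}$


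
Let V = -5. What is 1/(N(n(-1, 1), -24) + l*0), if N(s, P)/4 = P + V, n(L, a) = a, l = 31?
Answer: -1/116 ≈ -0.0086207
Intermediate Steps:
N(s, P) = -20 + 4*P (N(s, P) = 4*(P - 5) = 4*(-5 + P) = -20 + 4*P)
1/(N(n(-1, 1), -24) + l*0) = 1/((-20 + 4*(-24)) + 31*0) = 1/((-20 - 96) + 0) = 1/(-116 + 0) = 1/(-116) = -1/116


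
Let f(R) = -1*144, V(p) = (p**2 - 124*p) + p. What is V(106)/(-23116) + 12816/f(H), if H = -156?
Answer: -1027761/11558 ≈ -88.922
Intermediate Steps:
V(p) = p**2 - 123*p
f(R) = -144
V(106)/(-23116) + 12816/f(H) = (106*(-123 + 106))/(-23116) + 12816/(-144) = (106*(-17))*(-1/23116) + 12816*(-1/144) = -1802*(-1/23116) - 89 = 901/11558 - 89 = -1027761/11558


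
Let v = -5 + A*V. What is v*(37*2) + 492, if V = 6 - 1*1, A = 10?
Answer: 3822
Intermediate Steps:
V = 5 (V = 6 - 1 = 5)
v = 45 (v = -5 + 10*5 = -5 + 50 = 45)
v*(37*2) + 492 = 45*(37*2) + 492 = 45*74 + 492 = 3330 + 492 = 3822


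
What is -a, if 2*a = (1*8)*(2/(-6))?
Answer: 4/3 ≈ 1.3333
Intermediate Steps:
a = -4/3 (a = ((1*8)*(2/(-6)))/2 = (8*(2*(-⅙)))/2 = (8*(-⅓))/2 = (½)*(-8/3) = -4/3 ≈ -1.3333)
-a = -1*(-4/3) = 4/3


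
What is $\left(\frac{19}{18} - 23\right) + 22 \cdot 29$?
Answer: $\frac{11089}{18} \approx 616.06$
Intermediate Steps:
$\left(\frac{19}{18} - 23\right) + 22 \cdot 29 = \left(19 \cdot \frac{1}{18} - 23\right) + 638 = \left(\frac{19}{18} - 23\right) + 638 = - \frac{395}{18} + 638 = \frac{11089}{18}$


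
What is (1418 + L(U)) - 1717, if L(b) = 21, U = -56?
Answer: -278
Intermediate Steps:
(1418 + L(U)) - 1717 = (1418 + 21) - 1717 = 1439 - 1717 = -278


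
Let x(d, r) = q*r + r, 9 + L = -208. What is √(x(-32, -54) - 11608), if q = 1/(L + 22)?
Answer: 2*I*√12317695/65 ≈ 107.99*I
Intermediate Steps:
L = -217 (L = -9 - 208 = -217)
q = -1/195 (q = 1/(-217 + 22) = 1/(-195) = -1/195 ≈ -0.0051282)
x(d, r) = 194*r/195 (x(d, r) = -r/195 + r = 194*r/195)
√(x(-32, -54) - 11608) = √((194/195)*(-54) - 11608) = √(-3492/65 - 11608) = √(-758012/65) = 2*I*√12317695/65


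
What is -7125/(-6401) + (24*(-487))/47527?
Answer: 263814987/304220327 ≈ 0.86718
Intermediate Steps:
-7125/(-6401) + (24*(-487))/47527 = -7125*(-1/6401) - 11688*1/47527 = 7125/6401 - 11688/47527 = 263814987/304220327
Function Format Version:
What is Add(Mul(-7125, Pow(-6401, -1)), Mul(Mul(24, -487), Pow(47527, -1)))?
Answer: Rational(263814987, 304220327) ≈ 0.86718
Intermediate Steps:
Add(Mul(-7125, Pow(-6401, -1)), Mul(Mul(24, -487), Pow(47527, -1))) = Add(Mul(-7125, Rational(-1, 6401)), Mul(-11688, Rational(1, 47527))) = Add(Rational(7125, 6401), Rational(-11688, 47527)) = Rational(263814987, 304220327)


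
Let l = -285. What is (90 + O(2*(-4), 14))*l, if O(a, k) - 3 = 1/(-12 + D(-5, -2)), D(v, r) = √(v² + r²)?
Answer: -608931/23 + 57*√29/23 ≈ -26462.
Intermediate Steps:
D(v, r) = √(r² + v²)
O(a, k) = 3 + 1/(-12 + √29) (O(a, k) = 3 + 1/(-12 + √((-2)² + (-5)²)) = 3 + 1/(-12 + √(4 + 25)) = 3 + 1/(-12 + √29))
(90 + O(2*(-4), 14))*l = (90 + (333/115 - √29/115))*(-285) = (10683/115 - √29/115)*(-285) = -608931/23 + 57*√29/23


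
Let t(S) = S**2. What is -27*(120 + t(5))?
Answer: -3915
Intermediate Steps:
-27*(120 + t(5)) = -27*(120 + 5**2) = -27*(120 + 25) = -27*145 = -3915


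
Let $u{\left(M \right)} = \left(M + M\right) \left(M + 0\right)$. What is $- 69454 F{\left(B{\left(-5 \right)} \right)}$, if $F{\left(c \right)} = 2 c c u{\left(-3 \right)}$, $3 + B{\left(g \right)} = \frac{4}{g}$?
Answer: $- \frac{902624184}{25} \approx -3.6105 \cdot 10^{7}$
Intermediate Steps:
$u{\left(M \right)} = 2 M^{2}$ ($u{\left(M \right)} = 2 M M = 2 M^{2}$)
$B{\left(g \right)} = -3 + \frac{4}{g}$
$F{\left(c \right)} = 36 c^{2}$ ($F{\left(c \right)} = 2 c c 2 \left(-3\right)^{2} = 2 c^{2} \cdot 2 \cdot 9 = 2 c^{2} \cdot 18 = 36 c^{2}$)
$- 69454 F{\left(B{\left(-5 \right)} \right)} = - 69454 \cdot 36 \left(-3 + \frac{4}{-5}\right)^{2} = - 69454 \cdot 36 \left(-3 + 4 \left(- \frac{1}{5}\right)\right)^{2} = - 69454 \cdot 36 \left(-3 - \frac{4}{5}\right)^{2} = - 69454 \cdot 36 \left(- \frac{19}{5}\right)^{2} = - 69454 \cdot 36 \cdot \frac{361}{25} = \left(-69454\right) \frac{12996}{25} = - \frac{902624184}{25}$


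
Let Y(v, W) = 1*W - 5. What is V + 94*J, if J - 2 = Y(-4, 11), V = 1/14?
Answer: 10529/14 ≈ 752.07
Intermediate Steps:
V = 1/14 ≈ 0.071429
Y(v, W) = -5 + W (Y(v, W) = W - 5 = -5 + W)
J = 8 (J = 2 + (-5 + 11) = 2 + 6 = 8)
V + 94*J = 1/14 + 94*8 = 1/14 + 752 = 10529/14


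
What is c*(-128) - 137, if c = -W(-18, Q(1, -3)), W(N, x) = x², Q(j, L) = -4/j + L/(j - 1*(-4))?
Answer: 64287/25 ≈ 2571.5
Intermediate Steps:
Q(j, L) = -4/j + L/(4 + j) (Q(j, L) = -4/j + L/(j + 4) = -4/j + L/(4 + j))
c = -529/25 (c = -((-16 - 4*1 - 3*1)/(1*(4 + 1)))² = -(1*(-16 - 4 - 3)/5)² = -(1*(⅕)*(-23))² = -(-23/5)² = -1*529/25 = -529/25 ≈ -21.160)
c*(-128) - 137 = -529/25*(-128) - 137 = 67712/25 - 137 = 64287/25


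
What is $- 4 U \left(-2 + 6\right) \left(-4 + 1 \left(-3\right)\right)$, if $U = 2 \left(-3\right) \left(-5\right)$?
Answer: $3360$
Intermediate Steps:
$U = 30$ ($U = \left(-6\right) \left(-5\right) = 30$)
$- 4 U \left(-2 + 6\right) \left(-4 + 1 \left(-3\right)\right) = - 4 \cdot 30 \left(-2 + 6\right) \left(-4 + 1 \left(-3\right)\right) = - 4 \cdot 30 \cdot 4 \left(-4 - 3\right) = \left(-4\right) 120 \left(-7\right) = \left(-480\right) \left(-7\right) = 3360$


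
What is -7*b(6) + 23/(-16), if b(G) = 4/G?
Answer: -293/48 ≈ -6.1042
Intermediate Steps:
-7*b(6) + 23/(-16) = -28/6 + 23/(-16) = -28/6 + 23*(-1/16) = -7*2/3 - 23/16 = -14/3 - 23/16 = -293/48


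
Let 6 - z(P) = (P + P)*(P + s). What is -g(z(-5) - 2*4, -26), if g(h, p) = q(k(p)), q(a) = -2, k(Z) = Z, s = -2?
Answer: 2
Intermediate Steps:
z(P) = 6 - 2*P*(-2 + P) (z(P) = 6 - (P + P)*(P - 2) = 6 - 2*P*(-2 + P))
g(h, p) = -2
-g(z(-5) - 2*4, -26) = -1*(-2) = 2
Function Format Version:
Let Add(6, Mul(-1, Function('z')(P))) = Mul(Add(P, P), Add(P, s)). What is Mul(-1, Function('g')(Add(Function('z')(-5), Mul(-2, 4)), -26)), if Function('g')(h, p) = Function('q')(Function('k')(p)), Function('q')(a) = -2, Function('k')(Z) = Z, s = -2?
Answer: 2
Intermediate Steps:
Function('z')(P) = Add(6, Mul(-2, P, Add(-2, P))) (Function('z')(P) = Add(6, Mul(-1, Mul(Add(P, P), Add(P, -2)))) = Add(6, Mul(-1, Mul(Mul(2, P), Add(-2, P)))) = Add(6, Mul(-1, Mul(2, P, Add(-2, P)))) = Add(6, Mul(-2, P, Add(-2, P))))
Function('g')(h, p) = -2
Mul(-1, Function('g')(Add(Function('z')(-5), Mul(-2, 4)), -26)) = Mul(-1, -2) = 2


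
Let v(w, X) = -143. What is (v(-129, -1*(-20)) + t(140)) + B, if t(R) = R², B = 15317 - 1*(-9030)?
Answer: 43804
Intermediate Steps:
B = 24347 (B = 15317 + 9030 = 24347)
(v(-129, -1*(-20)) + t(140)) + B = (-143 + 140²) + 24347 = (-143 + 19600) + 24347 = 19457 + 24347 = 43804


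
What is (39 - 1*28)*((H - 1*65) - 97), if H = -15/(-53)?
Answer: -94281/53 ≈ -1778.9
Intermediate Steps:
H = 15/53 (H = -15*(-1/53) = 15/53 ≈ 0.28302)
(39 - 1*28)*((H - 1*65) - 97) = (39 - 1*28)*((15/53 - 1*65) - 97) = (39 - 28)*((15/53 - 65) - 97) = 11*(-3430/53 - 97) = 11*(-8571/53) = -94281/53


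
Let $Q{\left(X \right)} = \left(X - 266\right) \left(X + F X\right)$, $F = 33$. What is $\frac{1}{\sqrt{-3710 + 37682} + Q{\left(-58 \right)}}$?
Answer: $\frac{53244}{34019079601} - \frac{\sqrt{8493}}{204114477606} \approx 1.5647 \cdot 10^{-6}$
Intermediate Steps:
$Q{\left(X \right)} = 34 X \left(-266 + X\right)$ ($Q{\left(X \right)} = \left(X - 266\right) \left(X + 33 X\right) = \left(-266 + X\right) 34 X = 34 X \left(-266 + X\right)$)
$\frac{1}{\sqrt{-3710 + 37682} + Q{\left(-58 \right)}} = \frac{1}{\sqrt{-3710 + 37682} + 34 \left(-58\right) \left(-266 - 58\right)} = \frac{1}{\sqrt{33972} + 34 \left(-58\right) \left(-324\right)} = \frac{1}{2 \sqrt{8493} + 638928} = \frac{1}{638928 + 2 \sqrt{8493}}$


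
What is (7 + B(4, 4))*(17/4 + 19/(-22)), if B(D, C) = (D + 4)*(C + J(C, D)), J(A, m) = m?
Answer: 10579/44 ≈ 240.43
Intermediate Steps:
B(D, C) = (4 + D)*(C + D) (B(D, C) = (D + 4)*(C + D) = (4 + D)*(C + D))
(7 + B(4, 4))*(17/4 + 19/(-22)) = (7 + (4² + 4*4 + 4*4 + 4*4))*(17/4 + 19/(-22)) = (7 + (16 + 16 + 16 + 16))*(17*(¼) + 19*(-1/22)) = (7 + 64)*(17/4 - 19/22) = 71*(149/44) = 10579/44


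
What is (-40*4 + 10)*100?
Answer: -15000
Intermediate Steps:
(-40*4 + 10)*100 = (-160 + 10)*100 = -150*100 = -15000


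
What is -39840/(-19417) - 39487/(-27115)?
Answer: 1846980679/526491955 ≈ 3.5081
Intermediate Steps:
-39840/(-19417) - 39487/(-27115) = -39840*(-1/19417) - 39487*(-1/27115) = 39840/19417 + 39487/27115 = 1846980679/526491955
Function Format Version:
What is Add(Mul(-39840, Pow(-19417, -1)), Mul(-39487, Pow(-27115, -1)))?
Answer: Rational(1846980679, 526491955) ≈ 3.5081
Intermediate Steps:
Add(Mul(-39840, Pow(-19417, -1)), Mul(-39487, Pow(-27115, -1))) = Add(Mul(-39840, Rational(-1, 19417)), Mul(-39487, Rational(-1, 27115))) = Add(Rational(39840, 19417), Rational(39487, 27115)) = Rational(1846980679, 526491955)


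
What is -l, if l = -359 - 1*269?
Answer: 628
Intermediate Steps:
l = -628 (l = -359 - 269 = -628)
-l = -1*(-628) = 628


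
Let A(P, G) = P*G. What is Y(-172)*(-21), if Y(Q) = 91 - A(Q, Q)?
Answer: 619353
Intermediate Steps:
A(P, G) = G*P
Y(Q) = 91 - Q² (Y(Q) = 91 - Q*Q = 91 - Q²)
Y(-172)*(-21) = (91 - 1*(-172)²)*(-21) = (91 - 1*29584)*(-21) = (91 - 29584)*(-21) = -29493*(-21) = 619353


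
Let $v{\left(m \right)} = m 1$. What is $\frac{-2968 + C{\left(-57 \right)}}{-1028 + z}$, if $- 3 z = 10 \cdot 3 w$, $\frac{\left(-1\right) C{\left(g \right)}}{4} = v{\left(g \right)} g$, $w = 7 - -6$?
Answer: $\frac{7982}{579} \approx 13.786$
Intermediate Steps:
$w = 13$ ($w = 7 + 6 = 13$)
$v{\left(m \right)} = m$
$C{\left(g \right)} = - 4 g^{2}$ ($C{\left(g \right)} = - 4 g g = - 4 g^{2}$)
$z = -130$ ($z = - \frac{10 \cdot 3 \cdot 13}{3} = - \frac{30 \cdot 13}{3} = \left(- \frac{1}{3}\right) 390 = -130$)
$\frac{-2968 + C{\left(-57 \right)}}{-1028 + z} = \frac{-2968 - 4 \left(-57\right)^{2}}{-1028 - 130} = \frac{-2968 - 12996}{-1158} = \left(-2968 - 12996\right) \left(- \frac{1}{1158}\right) = \left(-15964\right) \left(- \frac{1}{1158}\right) = \frac{7982}{579}$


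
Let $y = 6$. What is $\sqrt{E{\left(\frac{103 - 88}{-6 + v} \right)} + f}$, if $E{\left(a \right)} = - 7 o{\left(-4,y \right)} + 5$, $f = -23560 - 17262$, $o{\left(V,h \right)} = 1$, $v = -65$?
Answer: $54 i \sqrt{14} \approx 202.05 i$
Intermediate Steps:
$f = -40822$
$E{\left(a \right)} = -2$ ($E{\left(a \right)} = \left(-7\right) 1 + 5 = -7 + 5 = -2$)
$\sqrt{E{\left(\frac{103 - 88}{-6 + v} \right)} + f} = \sqrt{-2 - 40822} = \sqrt{-40824} = 54 i \sqrt{14}$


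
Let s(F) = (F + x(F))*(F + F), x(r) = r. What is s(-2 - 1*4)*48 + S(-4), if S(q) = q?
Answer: 6908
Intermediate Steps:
s(F) = 4*F² (s(F) = (F + F)*(F + F) = (2*F)*(2*F) = 4*F²)
s(-2 - 1*4)*48 + S(-4) = (4*(-2 - 1*4)²)*48 - 4 = (4*(-2 - 4)²)*48 - 4 = (4*(-6)²)*48 - 4 = (4*36)*48 - 4 = 144*48 - 4 = 6912 - 4 = 6908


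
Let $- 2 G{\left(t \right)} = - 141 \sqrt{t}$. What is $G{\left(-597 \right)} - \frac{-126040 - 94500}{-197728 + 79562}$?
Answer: $- \frac{110270}{59083} + \frac{141 i \sqrt{597}}{2} \approx -1.8664 + 1722.6 i$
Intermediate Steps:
$G{\left(t \right)} = \frac{141 \sqrt{t}}{2}$ ($G{\left(t \right)} = - \frac{\left(-141\right) \sqrt{t}}{2} = \frac{141 \sqrt{t}}{2}$)
$G{\left(-597 \right)} - \frac{-126040 - 94500}{-197728 + 79562} = \frac{141 \sqrt{-597}}{2} - \frac{-126040 - 94500}{-197728 + 79562} = \frac{141 i \sqrt{597}}{2} - - \frac{220540}{-118166} = \frac{141 i \sqrt{597}}{2} - \left(-220540\right) \left(- \frac{1}{118166}\right) = \frac{141 i \sqrt{597}}{2} - \frac{110270}{59083} = - \frac{110270}{59083} + \frac{141 i \sqrt{597}}{2}$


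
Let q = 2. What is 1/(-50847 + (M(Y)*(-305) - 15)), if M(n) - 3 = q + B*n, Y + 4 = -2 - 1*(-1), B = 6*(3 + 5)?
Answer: 1/20813 ≈ 4.8047e-5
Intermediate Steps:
B = 48 (B = 6*8 = 48)
Y = -5 (Y = -4 + (-2 - 1*(-1)) = -4 + (-2 + 1) = -4 - 1 = -5)
M(n) = 5 + 48*n (M(n) = 3 + (2 + 48*n) = 5 + 48*n)
1/(-50847 + (M(Y)*(-305) - 15)) = 1/(-50847 + ((5 + 48*(-5))*(-305) - 15)) = 1/(-50847 + ((5 - 240)*(-305) - 15)) = 1/(-50847 + (-235*(-305) - 15)) = 1/(-50847 + (71675 - 15)) = 1/(-50847 + 71660) = 1/20813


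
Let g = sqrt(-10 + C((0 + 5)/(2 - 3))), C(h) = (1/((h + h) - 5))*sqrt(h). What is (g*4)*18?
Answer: 24*sqrt(-2250 - 15*I*sqrt(5))/5 ≈ 1.697 - 227.69*I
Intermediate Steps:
C(h) = sqrt(h)/(-5 + 2*h) (C(h) = (1/(2*h - 5))*sqrt(h) = (1/(-5 + 2*h))*sqrt(h) = sqrt(h)/(-5 + 2*h))
g = sqrt(-10 - I*sqrt(5)/15) (g = sqrt(-10 + sqrt((0 + 5)/(2 - 3))/(-5 + 2*((0 + 5)/(2 - 3)))) = sqrt(-10 + sqrt(5/(-1))/(-5 + 2*(5/(-1)))) = sqrt(-10 + sqrt(5*(-1))/(-5 + 2*(5*(-1)))) = sqrt(-10 + sqrt(-5)/(-5 + 2*(-5))) = sqrt(-10 + (I*sqrt(5))/(-5 - 10)) = sqrt(-10 + (I*sqrt(5))/(-15)) = sqrt(-10 + (I*sqrt(5))*(-1/15)) = sqrt(-10 - I*sqrt(5)/15) ≈ 0.02357 - 3.1624*I)
(g*4)*18 = ((sqrt(-2250 - 15*I*sqrt(5))/15)*4)*18 = (4*sqrt(-2250 - 15*I*sqrt(5))/15)*18 = 24*sqrt(-2250 - 15*I*sqrt(5))/5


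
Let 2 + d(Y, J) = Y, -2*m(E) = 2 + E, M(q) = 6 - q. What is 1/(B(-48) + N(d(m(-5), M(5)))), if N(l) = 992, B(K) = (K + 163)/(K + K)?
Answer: 96/95117 ≈ 0.0010093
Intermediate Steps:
m(E) = -1 - E/2 (m(E) = -(2 + E)/2 = -1 - E/2)
d(Y, J) = -2 + Y
B(K) = (163 + K)/(2*K) (B(K) = (163 + K)/((2*K)) = (163 + K)*(1/(2*K)) = (163 + K)/(2*K))
1/(B(-48) + N(d(m(-5), M(5)))) = 1/((½)*(163 - 48)/(-48) + 992) = 1/((½)*(-1/48)*115 + 992) = 1/(-115/96 + 992) = 1/(95117/96) = 96/95117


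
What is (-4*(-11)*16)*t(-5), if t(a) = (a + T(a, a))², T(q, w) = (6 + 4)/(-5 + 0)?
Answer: 34496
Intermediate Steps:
T(q, w) = -2 (T(q, w) = 10/(-5) = 10*(-⅕) = -2)
t(a) = (-2 + a)² (t(a) = (a - 2)² = (-2 + a)²)
(-4*(-11)*16)*t(-5) = (-4*(-11)*16)*(-2 - 5)² = (44*16)*(-7)² = 704*49 = 34496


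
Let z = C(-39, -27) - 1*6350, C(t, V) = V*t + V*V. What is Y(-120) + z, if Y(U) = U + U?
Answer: -4808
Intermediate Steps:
C(t, V) = V² + V*t (C(t, V) = V*t + V² = V² + V*t)
z = -4568 (z = -27*(-27 - 39) - 1*6350 = -27*(-66) - 6350 = 1782 - 6350 = -4568)
Y(U) = 2*U
Y(-120) + z = 2*(-120) - 4568 = -240 - 4568 = -4808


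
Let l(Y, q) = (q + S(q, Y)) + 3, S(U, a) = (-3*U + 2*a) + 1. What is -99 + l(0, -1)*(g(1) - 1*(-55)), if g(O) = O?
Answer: 237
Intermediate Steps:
S(U, a) = 1 - 3*U + 2*a
l(Y, q) = 4 - 2*q + 2*Y (l(Y, q) = (q + (1 - 3*q + 2*Y)) + 3 = (1 - 2*q + 2*Y) + 3 = 4 - 2*q + 2*Y)
-99 + l(0, -1)*(g(1) - 1*(-55)) = -99 + (4 - 2*(-1) + 2*0)*(1 - 1*(-55)) = -99 + (4 + 2 + 0)*(1 + 55) = -99 + 6*56 = -99 + 336 = 237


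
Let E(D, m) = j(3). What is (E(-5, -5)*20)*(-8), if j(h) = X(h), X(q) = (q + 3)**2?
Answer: -5760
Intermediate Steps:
X(q) = (3 + q)**2
j(h) = (3 + h)**2
E(D, m) = 36 (E(D, m) = (3 + 3)**2 = 6**2 = 36)
(E(-5, -5)*20)*(-8) = (36*20)*(-8) = 720*(-8) = -5760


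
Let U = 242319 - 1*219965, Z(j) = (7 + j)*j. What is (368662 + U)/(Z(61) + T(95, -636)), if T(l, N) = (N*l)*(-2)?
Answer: 97754/31247 ≈ 3.1284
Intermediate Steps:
T(l, N) = -2*N*l
Z(j) = j*(7 + j)
U = 22354 (U = 242319 - 219965 = 22354)
(368662 + U)/(Z(61) + T(95, -636)) = (368662 + 22354)/(61*(7 + 61) - 2*(-636)*95) = 391016/(61*68 + 120840) = 391016/(4148 + 120840) = 391016/124988 = 391016*(1/124988) = 97754/31247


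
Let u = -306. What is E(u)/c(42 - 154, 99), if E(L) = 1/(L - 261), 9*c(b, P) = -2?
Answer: 1/126 ≈ 0.0079365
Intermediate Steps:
c(b, P) = -2/9 (c(b, P) = (1/9)*(-2) = -2/9)
E(L) = 1/(-261 + L)
E(u)/c(42 - 154, 99) = 1/((-261 - 306)*(-2/9)) = -9/2/(-567) = -1/567*(-9/2) = 1/126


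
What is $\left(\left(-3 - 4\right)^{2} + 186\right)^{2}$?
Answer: $55225$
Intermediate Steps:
$\left(\left(-3 - 4\right)^{2} + 186\right)^{2} = \left(\left(-7\right)^{2} + 186\right)^{2} = \left(49 + 186\right)^{2} = 235^{2} = 55225$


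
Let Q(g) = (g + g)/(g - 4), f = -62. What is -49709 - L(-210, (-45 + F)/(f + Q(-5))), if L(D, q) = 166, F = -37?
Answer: -49875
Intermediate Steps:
Q(g) = 2*g/(-4 + g) (Q(g) = (2*g)/(-4 + g) = 2*g/(-4 + g))
-49709 - L(-210, (-45 + F)/(f + Q(-5))) = -49709 - 1*166 = -49709 - 166 = -49875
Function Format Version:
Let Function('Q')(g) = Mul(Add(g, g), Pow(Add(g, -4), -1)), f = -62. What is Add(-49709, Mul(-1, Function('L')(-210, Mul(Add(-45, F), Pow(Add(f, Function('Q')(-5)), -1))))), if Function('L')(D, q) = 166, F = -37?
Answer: -49875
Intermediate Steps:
Function('Q')(g) = Mul(2, g, Pow(Add(-4, g), -1)) (Function('Q')(g) = Mul(Mul(2, g), Pow(Add(-4, g), -1)) = Mul(2, g, Pow(Add(-4, g), -1)))
Add(-49709, Mul(-1, Function('L')(-210, Mul(Add(-45, F), Pow(Add(f, Function('Q')(-5)), -1))))) = Add(-49709, Mul(-1, 166)) = Add(-49709, -166) = -49875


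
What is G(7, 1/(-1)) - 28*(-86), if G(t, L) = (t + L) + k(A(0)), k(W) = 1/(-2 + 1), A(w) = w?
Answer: 2413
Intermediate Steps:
k(W) = -1 (k(W) = 1/(-1) = -1)
G(t, L) = -1 + L + t (G(t, L) = (t + L) - 1 = (L + t) - 1 = -1 + L + t)
G(7, 1/(-1)) - 28*(-86) = (-1 + 1/(-1) + 7) - 28*(-86) = (-1 - 1 + 7) + 2408 = 5 + 2408 = 2413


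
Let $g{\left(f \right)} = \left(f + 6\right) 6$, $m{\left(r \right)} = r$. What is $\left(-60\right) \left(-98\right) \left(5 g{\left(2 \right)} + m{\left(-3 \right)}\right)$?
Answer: $1393560$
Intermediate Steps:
$g{\left(f \right)} = 36 + 6 f$ ($g{\left(f \right)} = \left(6 + f\right) 6 = 36 + 6 f$)
$\left(-60\right) \left(-98\right) \left(5 g{\left(2 \right)} + m{\left(-3 \right)}\right) = \left(-60\right) \left(-98\right) \left(5 \left(36 + 6 \cdot 2\right) - 3\right) = 5880 \left(5 \left(36 + 12\right) - 3\right) = 5880 \left(5 \cdot 48 - 3\right) = 5880 \left(240 - 3\right) = 5880 \cdot 237 = 1393560$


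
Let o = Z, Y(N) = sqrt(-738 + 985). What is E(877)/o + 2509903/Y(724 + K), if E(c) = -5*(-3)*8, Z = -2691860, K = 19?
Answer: -6/134593 + 2509903*sqrt(247)/247 ≈ 1.5970e+5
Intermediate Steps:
E(c) = 120 (E(c) = 15*8 = 120)
Y(N) = sqrt(247)
o = -2691860
E(877)/o + 2509903/Y(724 + K) = 120/(-2691860) + 2509903/(sqrt(247)) = 120*(-1/2691860) + 2509903*(sqrt(247)/247) = -6/134593 + 2509903*sqrt(247)/247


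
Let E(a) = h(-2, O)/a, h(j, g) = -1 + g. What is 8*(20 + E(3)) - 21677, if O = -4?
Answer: -64591/3 ≈ -21530.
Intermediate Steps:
E(a) = -5/a (E(a) = (-1 - 4)/a = -5/a)
8*(20 + E(3)) - 21677 = 8*(20 - 5/3) - 21677 = 8*(55/3) - 21677 = 440/3 - 21677 = -64591/3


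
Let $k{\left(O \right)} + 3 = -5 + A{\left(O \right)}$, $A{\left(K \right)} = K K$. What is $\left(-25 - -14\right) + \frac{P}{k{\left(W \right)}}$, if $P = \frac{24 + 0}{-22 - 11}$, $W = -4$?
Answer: $- \frac{122}{11} \approx -11.091$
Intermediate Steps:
$A{\left(K \right)} = K^{2}$
$P = - \frac{8}{11}$ ($P = \frac{24}{-33} = 24 \left(- \frac{1}{33}\right) = - \frac{8}{11} \approx -0.72727$)
$k{\left(O \right)} = -8 + O^{2}$ ($k{\left(O \right)} = -3 + \left(-5 + O^{2}\right) = -8 + O^{2}$)
$\left(-25 - -14\right) + \frac{P}{k{\left(W \right)}} = \left(-25 - -14\right) + \frac{1}{-8 + \left(-4\right)^{2}} \left(- \frac{8}{11}\right) = \left(-25 + 14\right) + \frac{1}{-8 + 16} \left(- \frac{8}{11}\right) = -11 + \frac{1}{8} \left(- \frac{8}{11}\right) = -11 - \frac{1}{11} = - \frac{122}{11}$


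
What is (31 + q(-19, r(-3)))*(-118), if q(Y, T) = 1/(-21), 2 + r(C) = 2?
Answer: -76700/21 ≈ -3652.4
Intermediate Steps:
r(C) = 0 (r(C) = -2 + 2 = 0)
q(Y, T) = -1/21
(31 + q(-19, r(-3)))*(-118) = (31 - 1/21)*(-118) = (650/21)*(-118) = -76700/21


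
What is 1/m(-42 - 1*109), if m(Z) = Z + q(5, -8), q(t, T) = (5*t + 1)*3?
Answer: -1/73 ≈ -0.013699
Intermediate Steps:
q(t, T) = 3 + 15*t (q(t, T) = (1 + 5*t)*3 = 3 + 15*t)
m(Z) = 78 + Z (m(Z) = Z + (3 + 15*5) = Z + (3 + 75) = Z + 78 = 78 + Z)
1/m(-42 - 1*109) = 1/(78 + (-42 - 1*109)) = 1/(78 + (-42 - 109)) = 1/(78 - 151) = 1/(-73) = -1/73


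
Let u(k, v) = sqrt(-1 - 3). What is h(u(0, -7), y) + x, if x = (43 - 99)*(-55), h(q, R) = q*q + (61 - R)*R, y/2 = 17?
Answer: 3994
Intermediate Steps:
y = 34 (y = 2*17 = 34)
u(k, v) = 2*I (u(k, v) = sqrt(-4) = 2*I)
h(q, R) = q**2 + R*(61 - R)
x = 3080 (x = -56*(-55) = 3080)
h(u(0, -7), y) + x = ((2*I)**2 - 1*34**2 + 61*34) + 3080 = (-4 - 1*1156 + 2074) + 3080 = (-4 - 1156 + 2074) + 3080 = 914 + 3080 = 3994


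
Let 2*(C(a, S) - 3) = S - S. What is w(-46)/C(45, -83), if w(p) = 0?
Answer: 0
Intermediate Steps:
C(a, S) = 3 (C(a, S) = 3 + (S - S)/2 = 3 + (½)*0 = 3 + 0 = 3)
w(-46)/C(45, -83) = 0/3 = 0*(⅓) = 0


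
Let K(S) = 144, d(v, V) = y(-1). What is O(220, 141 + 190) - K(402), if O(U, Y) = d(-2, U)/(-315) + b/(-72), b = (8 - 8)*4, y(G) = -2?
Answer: -45358/315 ≈ -143.99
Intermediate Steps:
d(v, V) = -2
b = 0 (b = 0*4 = 0)
O(U, Y) = 2/315 (O(U, Y) = -2/(-315) + 0/(-72) = -2*(-1/315) + 0*(-1/72) = 2/315 + 0 = 2/315)
O(220, 141 + 190) - K(402) = 2/315 - 1*144 = 2/315 - 144 = -45358/315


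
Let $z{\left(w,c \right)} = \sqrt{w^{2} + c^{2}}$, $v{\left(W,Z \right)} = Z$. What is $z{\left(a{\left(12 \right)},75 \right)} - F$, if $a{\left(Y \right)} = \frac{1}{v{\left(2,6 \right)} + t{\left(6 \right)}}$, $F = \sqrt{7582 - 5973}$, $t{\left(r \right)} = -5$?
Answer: $\sqrt{5626} - \sqrt{1609} \approx 34.894$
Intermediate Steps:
$F = \sqrt{1609} \approx 40.112$
$a{\left(Y \right)} = 1$ ($a{\left(Y \right)} = \frac{1}{6 - 5} = 1^{-1} = 1$)
$z{\left(w,c \right)} = \sqrt{c^{2} + w^{2}}$
$z{\left(a{\left(12 \right)},75 \right)} - F = \sqrt{75^{2} + 1^{2}} - \sqrt{1609} = \sqrt{5625 + 1} - \sqrt{1609} = \sqrt{5626} - \sqrt{1609}$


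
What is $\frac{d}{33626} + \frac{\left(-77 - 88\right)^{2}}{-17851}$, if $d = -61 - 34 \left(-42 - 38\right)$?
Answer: $- \frac{868002041}{600257726} \approx -1.446$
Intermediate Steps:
$d = 2659$ ($d = -61 - -2720 = -61 + 2720 = 2659$)
$\frac{d}{33626} + \frac{\left(-77 - 88\right)^{2}}{-17851} = \frac{2659}{33626} + \frac{\left(-77 - 88\right)^{2}}{-17851} = 2659 \cdot \frac{1}{33626} + \left(-165\right)^{2} \left(- \frac{1}{17851}\right) = \frac{2659}{33626} + 27225 \left(- \frac{1}{17851}\right) = \frac{2659}{33626} - \frac{27225}{17851} = - \frac{868002041}{600257726}$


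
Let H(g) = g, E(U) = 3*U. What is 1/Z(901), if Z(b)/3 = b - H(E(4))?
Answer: 1/2667 ≈ 0.00037495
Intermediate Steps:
Z(b) = -36 + 3*b (Z(b) = 3*(b - 3*4) = 3*(b - 1*12) = 3*(b - 12) = 3*(-12 + b) = -36 + 3*b)
1/Z(901) = 1/(-36 + 3*901) = 1/(-36 + 2703) = 1/2667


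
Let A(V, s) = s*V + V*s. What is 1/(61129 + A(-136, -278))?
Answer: 1/136745 ≈ 7.3129e-6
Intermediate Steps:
A(V, s) = 2*V*s (A(V, s) = V*s + V*s = 2*V*s)
1/(61129 + A(-136, -278)) = 1/(61129 + 2*(-136)*(-278)) = 1/(61129 + 75616) = 1/136745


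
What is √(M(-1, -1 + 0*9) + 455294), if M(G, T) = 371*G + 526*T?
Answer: √454397 ≈ 674.09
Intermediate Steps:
√(M(-1, -1 + 0*9) + 455294) = √((371*(-1) + 526*(-1 + 0*9)) + 455294) = √((-371 + 526*(-1 + 0)) + 455294) = √((-371 + 526*(-1)) + 455294) = √((-371 - 526) + 455294) = √(-897 + 455294) = √454397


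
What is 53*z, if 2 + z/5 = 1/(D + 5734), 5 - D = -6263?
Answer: -6360795/12002 ≈ -529.98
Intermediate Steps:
D = 6268 (D = 5 - 1*(-6263) = 5 + 6263 = 6268)
z = -120015/12002 (z = -10 + 5/(6268 + 5734) = -10 + 5/12002 = -120015/12002 ≈ -9.9996)
53*z = 53*(-120015/12002) = -6360795/12002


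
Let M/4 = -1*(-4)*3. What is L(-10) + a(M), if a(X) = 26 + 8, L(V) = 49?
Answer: 83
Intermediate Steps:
M = 48 (M = 4*(-1*(-4)*3) = 4*(4*3) = 4*12 = 48)
a(X) = 34
L(-10) + a(M) = 49 + 34 = 83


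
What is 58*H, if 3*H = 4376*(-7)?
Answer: -1776656/3 ≈ -5.9222e+5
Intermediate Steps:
H = -30632/3 (H = (4376*(-7))/3 = (⅓)*(-30632) = -30632/3 ≈ -10211.)
58*H = 58*(-30632/3) = -1776656/3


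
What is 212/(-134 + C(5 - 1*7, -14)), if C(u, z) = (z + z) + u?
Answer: -53/41 ≈ -1.2927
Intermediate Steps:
C(u, z) = u + 2*z (C(u, z) = 2*z + u = u + 2*z)
212/(-134 + C(5 - 1*7, -14)) = 212/(-134 + ((5 - 1*7) + 2*(-14))) = 212/(-134 + ((5 - 7) - 28)) = 212/(-134 + (-2 - 28)) = 212/(-134 - 30) = 212/(-164) = -1/164*212 = -53/41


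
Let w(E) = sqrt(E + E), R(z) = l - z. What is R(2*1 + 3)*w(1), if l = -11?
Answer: -16*sqrt(2) ≈ -22.627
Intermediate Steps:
R(z) = -11 - z
w(E) = sqrt(2)*sqrt(E) (w(E) = sqrt(2*E) = sqrt(2)*sqrt(E))
R(2*1 + 3)*w(1) = (-11 - (2*1 + 3))*(sqrt(2)*sqrt(1)) = (-11 - (2 + 3))*(sqrt(2)*1) = (-11 - 1*5)*sqrt(2) = (-11 - 5)*sqrt(2) = -16*sqrt(2)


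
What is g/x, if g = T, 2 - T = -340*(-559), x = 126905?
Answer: -190058/126905 ≈ -1.4976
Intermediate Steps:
T = -190058 (T = 2 - (-340)*(-559) = 2 - 1*190060 = 2 - 190060 = -190058)
g = -190058
g/x = -190058/126905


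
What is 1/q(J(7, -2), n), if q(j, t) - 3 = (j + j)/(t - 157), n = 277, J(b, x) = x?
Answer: 30/89 ≈ 0.33708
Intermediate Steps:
q(j, t) = 3 + 2*j/(-157 + t) (q(j, t) = 3 + (j + j)/(t - 157) = 3 + (2*j)/(-157 + t) = 3 + 2*j/(-157 + t))
1/q(J(7, -2), n) = 1/((-471 + 2*(-2) + 3*277)/(-157 + 277)) = 1/((-471 - 4 + 831)/120) = 1/((1/120)*356) = 1/(89/30) = 30/89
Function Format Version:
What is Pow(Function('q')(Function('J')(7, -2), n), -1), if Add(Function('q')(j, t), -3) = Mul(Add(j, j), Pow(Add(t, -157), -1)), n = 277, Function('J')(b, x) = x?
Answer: Rational(30, 89) ≈ 0.33708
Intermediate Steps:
Function('q')(j, t) = Add(3, Mul(2, j, Pow(Add(-157, t), -1))) (Function('q')(j, t) = Add(3, Mul(Add(j, j), Pow(Add(t, -157), -1))) = Add(3, Mul(Mul(2, j), Pow(Add(-157, t), -1))) = Add(3, Mul(2, j, Pow(Add(-157, t), -1))))
Pow(Function('q')(Function('J')(7, -2), n), -1) = Pow(Mul(Pow(Add(-157, 277), -1), Add(-471, Mul(2, -2), Mul(3, 277))), -1) = Pow(Mul(Pow(120, -1), Add(-471, -4, 831)), -1) = Pow(Mul(Rational(1, 120), 356), -1) = Pow(Rational(89, 30), -1) = Rational(30, 89)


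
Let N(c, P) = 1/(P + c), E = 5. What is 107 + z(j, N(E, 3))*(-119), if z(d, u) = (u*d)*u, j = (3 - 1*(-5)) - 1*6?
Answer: 3305/32 ≈ 103.28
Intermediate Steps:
j = 2 (j = (3 + 5) - 6 = 8 - 6 = 2)
z(d, u) = d*u² (z(d, u) = (d*u)*u = d*u²)
107 + z(j, N(E, 3))*(-119) = 107 + (2*(1/(3 + 5))²)*(-119) = 107 + (2*(1/8)²)*(-119) = 107 + (2*(⅛)²)*(-119) = 107 + (2*(1/64))*(-119) = 107 + (1/32)*(-119) = 107 - 119/32 = 3305/32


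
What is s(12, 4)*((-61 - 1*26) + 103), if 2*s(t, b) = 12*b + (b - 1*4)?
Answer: 384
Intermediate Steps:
s(t, b) = -2 + 13*b/2 (s(t, b) = (12*b + (b - 1*4))/2 = (12*b + (b - 4))/2 = (12*b + (-4 + b))/2 = (-4 + 13*b)/2 = -2 + 13*b/2)
s(12, 4)*((-61 - 1*26) + 103) = (-2 + (13/2)*4)*((-61 - 1*26) + 103) = (-2 + 26)*((-61 - 26) + 103) = 24*(-87 + 103) = 24*16 = 384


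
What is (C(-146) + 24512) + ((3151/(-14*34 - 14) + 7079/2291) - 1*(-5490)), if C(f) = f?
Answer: 33512296809/1122590 ≈ 29853.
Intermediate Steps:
(C(-146) + 24512) + ((3151/(-14*34 - 14) + 7079/2291) - 1*(-5490)) = (-146 + 24512) + ((3151/(-14*34 - 14) + 7079/2291) - 1*(-5490)) = 24366 + ((3151/(-476 - 14) + 7079*(1/2291)) + 5490) = 24366 + ((3151/(-490) + 7079/2291) + 5490) = 24366 + ((3151*(-1/490) + 7079/2291) + 5490) = 24366 + ((-3151/490 + 7079/2291) + 5490) = 24366 + (-3750231/1122590 + 5490) = 24366 + 6159268869/1122590 = 33512296809/1122590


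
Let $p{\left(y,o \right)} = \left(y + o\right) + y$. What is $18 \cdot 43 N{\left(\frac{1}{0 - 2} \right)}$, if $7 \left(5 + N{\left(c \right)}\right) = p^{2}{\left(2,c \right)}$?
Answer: $- \frac{5031}{2} \approx -2515.5$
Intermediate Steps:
$p{\left(y,o \right)} = o + 2 y$ ($p{\left(y,o \right)} = \left(o + y\right) + y = o + 2 y$)
$N{\left(c \right)} = -5 + \frac{\left(4 + c\right)^{2}}{7}$ ($N{\left(c \right)} = -5 + \frac{\left(c + 2 \cdot 2\right)^{2}}{7} = -5 + \frac{\left(c + 4\right)^{2}}{7} = -5 + \frac{\left(4 + c\right)^{2}}{7}$)
$18 \cdot 43 N{\left(\frac{1}{0 - 2} \right)} = 18 \cdot 43 \left(-5 + \frac{\left(4 + \frac{1}{0 - 2}\right)^{2}}{7}\right) = 774 \left(-5 + \frac{\left(4 + \frac{1}{-2}\right)^{2}}{7}\right) = 774 \left(-5 + \frac{\left(4 - \frac{1}{2}\right)^{2}}{7}\right) = 774 \left(-5 + \frac{\left(\frac{7}{2}\right)^{2}}{7}\right) = 774 \left(-5 + \frac{1}{7} \cdot \frac{49}{4}\right) = 774 \left(-5 + \frac{7}{4}\right) = 774 \left(- \frac{13}{4}\right) = - \frac{5031}{2}$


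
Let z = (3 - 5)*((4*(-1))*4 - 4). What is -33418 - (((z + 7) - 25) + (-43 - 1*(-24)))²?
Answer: -33427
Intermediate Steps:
z = 40 (z = -2*(-4*4 - 4) = -2*(-16 - 4) = -2*(-20) = 40)
-33418 - (((z + 7) - 25) + (-43 - 1*(-24)))² = -33418 - (((40 + 7) - 25) + (-43 - 1*(-24)))² = -33418 - ((47 - 25) + (-43 + 24))² = -33418 - (22 - 19)² = -33418 - 1*3² = -33418 - 1*9 = -33418 - 9 = -33427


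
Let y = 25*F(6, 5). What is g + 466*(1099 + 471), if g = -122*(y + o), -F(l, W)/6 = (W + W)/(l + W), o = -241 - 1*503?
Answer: 9229268/11 ≈ 8.3902e+5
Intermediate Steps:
o = -744 (o = -241 - 503 = -744)
F(l, W) = -12*W/(W + l) (F(l, W) = -6*(W + W)/(l + W) = -6*2*W/(W + l) = -12*W/(W + l))
y = -1500/11 (y = 25*(-12*5/(5 + 6)) = 25*(-12*5/11) = 25*(-12*5*1/11) = 25*(-60/11) = -1500/11 ≈ -136.36)
g = 1181448/11 (g = -122*(-1500/11 - 744) = -122*(-9684/11) = 1181448/11 ≈ 1.0740e+5)
g + 466*(1099 + 471) = 1181448/11 + 466*(1099 + 471) = 1181448/11 + 466*1570 = 1181448/11 + 731620 = 9229268/11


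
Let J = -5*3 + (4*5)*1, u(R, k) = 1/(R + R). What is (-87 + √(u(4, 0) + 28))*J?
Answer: -435 + 75*√2/4 ≈ -408.48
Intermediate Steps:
u(R, k) = 1/(2*R)
J = 5 (J = -15 + 20*1 = -15 + 20 = 5)
(-87 + √(u(4, 0) + 28))*J = (-87 + √((½)/4 + 28))*5 = (-87 + √((½)*(¼) + 28))*5 = (-87 + √(⅛ + 28))*5 = (-87 + √(225/8))*5 = (-87 + 15*√2/4)*5 = -435 + 75*√2/4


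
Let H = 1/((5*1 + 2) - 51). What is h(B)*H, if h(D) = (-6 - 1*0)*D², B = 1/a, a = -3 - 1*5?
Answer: 3/1408 ≈ 0.0021307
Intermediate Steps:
a = -8 (a = -3 - 5 = -8)
B = -⅛ (B = 1/(-8) = -⅛ ≈ -0.12500)
h(D) = -6*D² (h(D) = (-6 + 0)*D² = -6*D²)
H = -1/44 (H = 1/((5 + 2) - 51) = 1/(7 - 51) = 1/(-44) = -1/44 ≈ -0.022727)
h(B)*H = -6*(-⅛)²*(-1/44) = -6*1/64*(-1/44) = -3/32*(-1/44) = 3/1408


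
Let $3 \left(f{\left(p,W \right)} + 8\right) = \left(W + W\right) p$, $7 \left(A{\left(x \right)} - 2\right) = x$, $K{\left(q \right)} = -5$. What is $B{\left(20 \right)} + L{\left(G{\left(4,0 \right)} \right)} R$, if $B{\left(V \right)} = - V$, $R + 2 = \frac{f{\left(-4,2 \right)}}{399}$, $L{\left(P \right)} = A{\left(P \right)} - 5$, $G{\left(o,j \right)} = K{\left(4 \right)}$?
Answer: $- \frac{104296}{8379} \approx -12.447$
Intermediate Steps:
$A{\left(x \right)} = 2 + \frac{x}{7}$
$G{\left(o,j \right)} = -5$
$f{\left(p,W \right)} = -8 + \frac{2 W p}{3}$ ($f{\left(p,W \right)} = -8 + \frac{\left(W + W\right) p}{3} = -8 + \frac{2 W p}{3}$)
$L{\left(P \right)} = -3 + \frac{P}{7}$ ($L{\left(P \right)} = \left(2 + \frac{P}{7}\right) - 5 = -3 + \frac{P}{7}$)
$R = - \frac{2434}{1197}$ ($R = -2 + \frac{-8 + \frac{2}{3} \cdot 2 \left(-4\right)}{399} = -2 + \left(-8 - \frac{16}{3}\right) \frac{1}{399} = -2 - \frac{40}{1197} = - \frac{2434}{1197} \approx -2.0334$)
$B{\left(20 \right)} + L{\left(G{\left(4,0 \right)} \right)} R = \left(-1\right) 20 + \left(-3 + \frac{1}{7} \left(-5\right)\right) \left(- \frac{2434}{1197}\right) = -20 + \left(-3 - \frac{5}{7}\right) \left(- \frac{2434}{1197}\right) = -20 - - \frac{63284}{8379} = -20 + \frac{63284}{8379} = - \frac{104296}{8379}$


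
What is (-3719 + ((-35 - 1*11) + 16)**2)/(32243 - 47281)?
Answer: 2819/15038 ≈ 0.18746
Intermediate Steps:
(-3719 + ((-35 - 1*11) + 16)**2)/(32243 - 47281) = (-3719 + ((-35 - 11) + 16)**2)/(-15038) = (-3719 + (-46 + 16)**2)*(-1/15038) = (-3719 + (-30)**2)*(-1/15038) = (-3719 + 900)*(-1/15038) = -2819*(-1/15038) = 2819/15038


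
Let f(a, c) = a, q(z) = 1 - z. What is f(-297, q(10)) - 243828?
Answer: -244125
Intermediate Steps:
f(-297, q(10)) - 243828 = -297 - 243828 = -244125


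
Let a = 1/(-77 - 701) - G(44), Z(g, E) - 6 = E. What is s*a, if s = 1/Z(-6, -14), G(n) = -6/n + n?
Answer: 93849/17116 ≈ 5.4831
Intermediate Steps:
Z(g, E) = 6 + E
G(n) = n - 6/n
s = -⅛ (s = 1/(6 - 14) = 1/(-8) = -⅛ ≈ -0.12500)
a = -187698/4279 (a = 1/(-77 - 701) - (44 - 6/44) = 1/(-778) - (44 - 6*1/44) = -1/778 - (44 - 3/22) = -1/778 - 1*965/22 = -1/778 - 965/22 = -187698/4279 ≈ -43.865)
s*a = -⅛*(-187698/4279) = 93849/17116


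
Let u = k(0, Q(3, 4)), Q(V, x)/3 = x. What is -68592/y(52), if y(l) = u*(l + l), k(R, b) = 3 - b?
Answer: 2858/39 ≈ 73.282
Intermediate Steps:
Q(V, x) = 3*x
u = -9 (u = 3 - 3*4 = 3 - 1*12 = 3 - 12 = -9)
y(l) = -18*l (y(l) = -9*(l + l) = -18*l)
-68592/y(52) = -68592/((-18*52)) = -68592/(-936) = -68592*(-1/936) = 2858/39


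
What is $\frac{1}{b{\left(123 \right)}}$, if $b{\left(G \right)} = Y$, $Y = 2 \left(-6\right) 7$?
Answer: $- \frac{1}{84} \approx -0.011905$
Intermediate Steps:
$Y = -84$ ($Y = \left(-12\right) 7 = -84$)
$b{\left(G \right)} = -84$
$\frac{1}{b{\left(123 \right)}} = \frac{1}{-84} = - \frac{1}{84}$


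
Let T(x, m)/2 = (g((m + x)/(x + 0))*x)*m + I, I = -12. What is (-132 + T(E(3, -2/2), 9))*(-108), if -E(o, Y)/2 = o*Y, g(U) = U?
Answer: -12312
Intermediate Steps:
E(o, Y) = -2*Y*o (E(o, Y) = -2*o*Y = -2*Y*o)
T(x, m) = -24 + 2*m*(m + x) (T(x, m) = 2*((((m + x)/(x + 0))*x)*m - 12) = 2*((((m + x)/x)*x)*m - 12) = 2*((m + x)*m - 12) = 2*(m*(m + x) - 12) = 2*(-12 + m*(m + x)) = -24 + 2*m*(m + x))
(-132 + T(E(3, -2/2), 9))*(-108) = (-132 + (-24 + 2*9*(9 - 2*(-2/2)*3)))*(-108) = (-132 + (-24 + 2*9*(9 - 2*(-2*1/2)*3)))*(-108) = (-132 + (-24 + 2*9*(9 - 2*(-1)*3)))*(-108) = (-132 + (-24 + 2*9*(9 + 6)))*(-108) = (-132 + (-24 + 2*9*15))*(-108) = (-132 + (-24 + 270))*(-108) = (-132 + 246)*(-108) = 114*(-108) = -12312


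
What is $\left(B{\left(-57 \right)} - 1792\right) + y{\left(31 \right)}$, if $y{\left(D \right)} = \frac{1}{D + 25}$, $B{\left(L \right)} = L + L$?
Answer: $- \frac{106735}{56} \approx -1906.0$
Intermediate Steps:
$B{\left(L \right)} = 2 L$
$y{\left(D \right)} = \frac{1}{25 + D}$
$\left(B{\left(-57 \right)} - 1792\right) + y{\left(31 \right)} = \left(2 \left(-57\right) - 1792\right) + \frac{1}{25 + 31} = \left(-114 - 1792\right) + \frac{1}{56} = -1906 + \frac{1}{56} = - \frac{106735}{56}$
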